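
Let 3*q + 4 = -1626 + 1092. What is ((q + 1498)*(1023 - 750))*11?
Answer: 3959956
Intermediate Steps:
q = -538/3 (q = -4/3 + (-1626 + 1092)/3 = -4/3 + (1/3)*(-534) = -4/3 - 178 = -538/3 ≈ -179.33)
((q + 1498)*(1023 - 750))*11 = ((-538/3 + 1498)*(1023 - 750))*11 = ((3956/3)*273)*11 = 359996*11 = 3959956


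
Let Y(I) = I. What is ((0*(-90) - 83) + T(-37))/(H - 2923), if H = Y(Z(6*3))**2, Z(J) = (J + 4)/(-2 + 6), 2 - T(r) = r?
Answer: 176/11571 ≈ 0.015210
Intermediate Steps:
T(r) = 2 - r
Z(J) = 1 + J/4 (Z(J) = (4 + J)/4 = (4 + J)*(1/4) = 1 + J/4)
H = 121/4 (H = (1 + (6*3)/4)**2 = (1 + (1/4)*18)**2 = (1 + 9/2)**2 = (11/2)**2 = 121/4 ≈ 30.250)
((0*(-90) - 83) + T(-37))/(H - 2923) = ((0*(-90) - 83) + (2 - 1*(-37)))/(121/4 - 2923) = ((0 - 83) + (2 + 37))/(-11571/4) = (-83 + 39)*(-4/11571) = -44*(-4/11571) = 176/11571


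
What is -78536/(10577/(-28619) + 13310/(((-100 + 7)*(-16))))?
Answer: -1672230607296/182590157 ≈ -9158.4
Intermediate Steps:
-78536/(10577/(-28619) + 13310/(((-100 + 7)*(-16)))) = -78536/(10577*(-1/28619) + 13310/((-93*(-16)))) = -78536/(-10577/28619 + 13310/1488) = -78536/(-10577/28619 + 13310*(1/1488)) = -78536/(-10577/28619 + 6655/744) = -78536/182590157/21292536 = -78536*21292536/182590157 = -1672230607296/182590157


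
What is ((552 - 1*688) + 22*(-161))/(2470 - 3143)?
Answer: 3678/673 ≈ 5.4651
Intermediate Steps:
((552 - 1*688) + 22*(-161))/(2470 - 3143) = ((552 - 688) - 3542)/(-673) = (-136 - 3542)*(-1/673) = -3678*(-1/673) = 3678/673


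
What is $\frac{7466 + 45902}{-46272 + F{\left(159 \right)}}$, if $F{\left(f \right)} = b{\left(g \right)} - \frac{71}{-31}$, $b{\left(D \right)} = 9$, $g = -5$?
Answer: $- \frac{827204}{717041} \approx -1.1536$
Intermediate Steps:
$F{\left(f \right)} = \frac{350}{31}$ ($F{\left(f \right)} = 9 - \frac{71}{-31} = 9 - - \frac{71}{31} = 9 + \frac{71}{31} = \frac{350}{31}$)
$\frac{7466 + 45902}{-46272 + F{\left(159 \right)}} = \frac{7466 + 45902}{-46272 + \frac{350}{31}} = \frac{53368}{- \frac{1434082}{31}} = 53368 \left(- \frac{31}{1434082}\right) = - \frac{827204}{717041}$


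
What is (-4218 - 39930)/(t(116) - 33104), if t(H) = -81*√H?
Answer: 365368848/273778435 - 1787994*√29/273778435 ≈ 1.2994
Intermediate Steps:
(-4218 - 39930)/(t(116) - 33104) = (-4218 - 39930)/(-162*√29 - 33104) = -44148/(-162*√29 - 33104) = -44148/(-33104 - 162*√29)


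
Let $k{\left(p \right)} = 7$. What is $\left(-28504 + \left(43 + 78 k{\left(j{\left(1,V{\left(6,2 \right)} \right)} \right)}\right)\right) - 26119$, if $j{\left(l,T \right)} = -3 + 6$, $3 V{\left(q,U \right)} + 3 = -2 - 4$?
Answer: $-54034$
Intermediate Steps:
$V{\left(q,U \right)} = -3$ ($V{\left(q,U \right)} = -1 + \frac{-2 - 4}{3} = -1 + \frac{1}{3} \left(-6\right) = -1 - 2 = -3$)
$j{\left(l,T \right)} = 3$
$\left(-28504 + \left(43 + 78 k{\left(j{\left(1,V{\left(6,2 \right)} \right)} \right)}\right)\right) - 26119 = \left(-28504 + \left(43 + 78 \cdot 7\right)\right) - 26119 = \left(-28504 + \left(43 + 546\right)\right) - 26119 = \left(-28504 + 589\right) - 26119 = -27915 - 26119 = -54034$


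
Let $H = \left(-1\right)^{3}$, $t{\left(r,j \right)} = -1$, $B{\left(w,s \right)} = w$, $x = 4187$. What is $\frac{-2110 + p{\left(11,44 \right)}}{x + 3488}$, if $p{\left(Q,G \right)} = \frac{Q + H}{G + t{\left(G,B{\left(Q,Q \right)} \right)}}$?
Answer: $- \frac{18144}{66005} \approx -0.27489$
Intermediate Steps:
$H = -1$
$p{\left(Q,G \right)} = \frac{-1 + Q}{-1 + G}$ ($p{\left(Q,G \right)} = \frac{Q - 1}{G - 1} = \frac{-1 + Q}{-1 + G}$)
$\frac{-2110 + p{\left(11,44 \right)}}{x + 3488} = \frac{-2110 + \frac{-1 + 11}{-1 + 44}}{4187 + 3488} = \frac{-2110 + \frac{1}{43} \cdot 10}{7675} = \left(-2110 + \frac{1}{43} \cdot 10\right) \frac{1}{7675} = \left(-2110 + \frac{10}{43}\right) \frac{1}{7675} = \left(- \frac{90720}{43}\right) \frac{1}{7675} = - \frac{18144}{66005}$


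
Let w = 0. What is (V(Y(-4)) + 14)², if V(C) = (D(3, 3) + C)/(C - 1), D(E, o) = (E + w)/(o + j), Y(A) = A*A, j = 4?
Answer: 100489/441 ≈ 227.87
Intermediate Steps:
Y(A) = A²
D(E, o) = E/(4 + o) (D(E, o) = (E + 0)/(o + 4) = E/(4 + o))
V(C) = (3/7 + C)/(-1 + C) (V(C) = (3/(4 + 3) + C)/(C - 1) = (3/7 + C)/(-1 + C))
(V(Y(-4)) + 14)² = ((3/7 + (-4)²)/(-1 + (-4)²) + 14)² = ((3/7 + 16)/(-1 + 16) + 14)² = ((115/7)/15 + 14)² = ((1/15)*(115/7) + 14)² = (23/21 + 14)² = (317/21)² = 100489/441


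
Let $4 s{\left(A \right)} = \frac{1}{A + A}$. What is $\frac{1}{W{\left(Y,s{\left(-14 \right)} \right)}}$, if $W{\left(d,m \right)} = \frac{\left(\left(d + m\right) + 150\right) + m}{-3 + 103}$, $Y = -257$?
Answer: $- \frac{5600}{5993} \approx -0.93442$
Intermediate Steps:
$s{\left(A \right)} = \frac{1}{8 A}$ ($s{\left(A \right)} = \frac{1}{4 \left(A + A\right)} = \frac{1}{4 \cdot 2 A} = \frac{\frac{1}{2} \frac{1}{A}}{4} = \frac{1}{8 A}$)
$W{\left(d,m \right)} = \frac{3}{2} + \frac{m}{50} + \frac{d}{100}$ ($W{\left(d,m \right)} = \frac{\left(150 + d + m\right) + m}{100} = \left(150 + d + 2 m\right) \frac{1}{100} = \frac{3}{2} + \frac{m}{50} + \frac{d}{100}$)
$\frac{1}{W{\left(Y,s{\left(-14 \right)} \right)}} = \frac{1}{\frac{3}{2} + \frac{\frac{1}{8} \frac{1}{-14}}{50} + \frac{1}{100} \left(-257\right)} = \frac{1}{\frac{3}{2} + \frac{\frac{1}{8} \left(- \frac{1}{14}\right)}{50} - \frac{257}{100}} = \frac{1}{\frac{3}{2} + \frac{1}{50} \left(- \frac{1}{112}\right) - \frac{257}{100}} = \frac{1}{\frac{3}{2} - \frac{1}{5600} - \frac{257}{100}} = \frac{1}{- \frac{5993}{5600}} = - \frac{5600}{5993}$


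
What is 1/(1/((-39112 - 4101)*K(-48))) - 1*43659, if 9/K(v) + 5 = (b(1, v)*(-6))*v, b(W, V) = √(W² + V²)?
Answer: -1669397386878/38237179 - 112008096*√2305/191185895 ≈ -43687.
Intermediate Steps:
b(W, V) = √(V² + W²)
K(v) = 9/(-5 - 6*v*√(1 + v²)) (K(v) = 9/(-5 + (√(v² + 1²)*(-6))*v) = 9/(-5 + (√(v² + 1)*(-6))*v) = 9/(-5 + (√(1 + v²)*(-6))*v) = 9/(-5 + (-6*√(1 + v²))*v) = 9/(-5 - 6*v*√(1 + v²)))
1/(1/((-39112 - 4101)*K(-48))) - 1*43659 = 1/(1/((-39112 - 4101)*((-9/(5 + 6*(-48)*√(1 + (-48)²)))))) - 1*43659 = 1/(1/((-43213)*((-9/(5 + 6*(-48)*√(1 + 2304)))))) - 43659 = 1/(-(-5/388917 + 32*√2305/43213)) - 43659 = 1/(-(-5/9 + 32*√2305)/43213) - 43659 = 1/(5/388917 - 32*√2305/43213) - 43659 = -43659 + 1/(5/388917 - 32*√2305/43213)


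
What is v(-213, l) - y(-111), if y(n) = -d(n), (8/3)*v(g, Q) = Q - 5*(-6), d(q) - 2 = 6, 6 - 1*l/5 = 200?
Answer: -689/2 ≈ -344.50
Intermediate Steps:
l = -970 (l = 30 - 5*200 = 30 - 1000 = -970)
d(q) = 8 (d(q) = 2 + 6 = 8)
v(g, Q) = 45/4 + 3*Q/8 (v(g, Q) = 3*(Q - 5*(-6))/8 = 3*(Q + 30)/8 = 3*(30 + Q)/8 = 45/4 + 3*Q/8)
y(n) = -8 (y(n) = -1*8 = -8)
v(-213, l) - y(-111) = (45/4 + (3/8)*(-970)) - 1*(-8) = (45/4 - 1455/4) + 8 = -705/2 + 8 = -689/2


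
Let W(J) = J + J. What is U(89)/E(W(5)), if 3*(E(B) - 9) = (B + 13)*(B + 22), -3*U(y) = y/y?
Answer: -1/763 ≈ -0.0013106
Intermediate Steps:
W(J) = 2*J
U(y) = -1/3 (U(y) = -y/(3*y) = -1/3*1 = -1/3)
E(B) = 9 + (13 + B)*(22 + B)/3 (E(B) = 9 + ((B + 13)*(B + 22))/3 = 9 + ((13 + B)*(22 + B))/3 = 9 + (13 + B)*(22 + B)/3)
U(89)/E(W(5)) = -1/(3*(313/3 + (2*5)**2/3 + 35*(2*5)/3)) = -1/(3*(313/3 + (1/3)*10**2 + (35/3)*10)) = -1/(3*(313/3 + (1/3)*100 + 350/3)) = -1/(3*(313/3 + 100/3 + 350/3)) = -1/(3*763/3) = -1/3*3/763 = -1/763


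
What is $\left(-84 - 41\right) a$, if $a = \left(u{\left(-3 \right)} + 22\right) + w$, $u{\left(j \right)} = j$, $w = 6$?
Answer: $-3125$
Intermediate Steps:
$a = 25$ ($a = \left(-3 + 22\right) + 6 = 19 + 6 = 25$)
$\left(-84 - 41\right) a = \left(-84 - 41\right) 25 = \left(-125\right) 25 = -3125$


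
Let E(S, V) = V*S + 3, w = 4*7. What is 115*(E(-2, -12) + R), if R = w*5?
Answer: 19205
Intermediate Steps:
w = 28
E(S, V) = 3 + S*V (E(S, V) = S*V + 3 = 3 + S*V)
R = 140 (R = 28*5 = 140)
115*(E(-2, -12) + R) = 115*((3 - 2*(-12)) + 140) = 115*((3 + 24) + 140) = 115*(27 + 140) = 115*167 = 19205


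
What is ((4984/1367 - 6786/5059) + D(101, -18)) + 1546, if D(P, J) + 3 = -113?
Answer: 9905321384/6915653 ≈ 1432.3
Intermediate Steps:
D(P, J) = -116 (D(P, J) = -3 - 113 = -116)
((4984/1367 - 6786/5059) + D(101, -18)) + 1546 = ((4984/1367 - 6786/5059) - 116) + 1546 = (15937594/6915653 - 116) + 1546 = -786278154/6915653 + 1546 = 9905321384/6915653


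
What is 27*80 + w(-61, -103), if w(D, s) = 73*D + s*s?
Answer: 8316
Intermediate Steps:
w(D, s) = s² + 73*D (w(D, s) = 73*D + s² = s² + 73*D)
27*80 + w(-61, -103) = 27*80 + ((-103)² + 73*(-61)) = 2160 + (10609 - 4453) = 2160 + 6156 = 8316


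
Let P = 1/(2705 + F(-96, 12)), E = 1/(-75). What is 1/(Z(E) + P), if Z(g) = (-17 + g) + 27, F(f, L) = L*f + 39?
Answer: 119400/1192483 ≈ 0.10013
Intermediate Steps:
F(f, L) = 39 + L*f
E = -1/75 ≈ -0.013333
Z(g) = 10 + g
P = 1/1592 (P = 1/(2705 + (39 + 12*(-96))) = 1/(2705 + (39 - 1152)) = 1/(2705 - 1113) = 1/1592 ≈ 0.00062814)
1/(Z(E) + P) = 1/((10 - 1/75) + 1/1592) = 1/(749/75 + 1/1592) = 1/(1192483/119400) = 119400/1192483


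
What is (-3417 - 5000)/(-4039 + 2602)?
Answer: 8417/1437 ≈ 5.8573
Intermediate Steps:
(-3417 - 5000)/(-4039 + 2602) = -8417/(-1437) = -8417*(-1/1437) = 8417/1437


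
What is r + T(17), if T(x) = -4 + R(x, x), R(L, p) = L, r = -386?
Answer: -373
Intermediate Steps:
T(x) = -4 + x
r + T(17) = -386 + (-4 + 17) = -386 + 13 = -373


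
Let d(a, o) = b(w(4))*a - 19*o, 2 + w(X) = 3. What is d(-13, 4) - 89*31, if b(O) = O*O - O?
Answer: -2835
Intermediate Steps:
w(X) = 1 (w(X) = -2 + 3 = 1)
b(O) = O² - O
d(a, o) = -19*o (d(a, o) = (1*(-1 + 1))*a - 19*o = (1*0)*a - 19*o = 0*a - 19*o = 0 - 19*o = -19*o)
d(-13, 4) - 89*31 = -19*4 - 89*31 = -76 - 2759 = -2835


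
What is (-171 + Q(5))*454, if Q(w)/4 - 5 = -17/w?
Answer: -373642/5 ≈ -74728.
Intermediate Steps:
Q(w) = 20 - 68/w (Q(w) = 20 + 4*(-17/w) = 20 - 68/w)
(-171 + Q(5))*454 = (-171 + (20 - 68/5))*454 = (-171 + 32/5)*454 = -823/5*454 = -373642/5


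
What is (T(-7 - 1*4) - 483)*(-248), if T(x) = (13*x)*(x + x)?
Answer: -660424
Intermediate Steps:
T(x) = 26*x² (T(x) = (13*x)*(2*x) = 26*x²)
(T(-7 - 1*4) - 483)*(-248) = (26*(-7 - 1*4)² - 483)*(-248) = (26*(-7 - 4)² - 483)*(-248) = (26*(-11)² - 483)*(-248) = (26*121 - 483)*(-248) = (3146 - 483)*(-248) = 2663*(-248) = -660424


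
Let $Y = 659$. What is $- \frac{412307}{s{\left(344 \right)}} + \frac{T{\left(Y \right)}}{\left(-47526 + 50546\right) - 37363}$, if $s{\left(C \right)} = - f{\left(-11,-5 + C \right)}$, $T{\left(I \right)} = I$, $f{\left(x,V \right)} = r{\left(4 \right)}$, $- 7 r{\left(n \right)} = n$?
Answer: $- \frac{99119017743}{137372} \approx -7.2154 \cdot 10^{5}$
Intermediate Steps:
$r{\left(n \right)} = - \frac{n}{7}$
$f{\left(x,V \right)} = - \frac{4}{7}$ ($f{\left(x,V \right)} = \left(- \frac{1}{7}\right) 4 = - \frac{4}{7}$)
$s{\left(C \right)} = \frac{4}{7}$ ($s{\left(C \right)} = \left(-1\right) \left(- \frac{4}{7}\right) = \frac{4}{7}$)
$- \frac{412307}{s{\left(344 \right)}} + \frac{T{\left(Y \right)}}{\left(-47526 + 50546\right) - 37363} = - \frac{412307}{\frac{4}{7}} + \frac{659}{\left(-47526 + 50546\right) - 37363} = \left(-412307\right) \frac{7}{4} + \frac{659}{3020 - 37363} = - \frac{2886149}{4} + \frac{659}{-34343} = - \frac{2886149}{4} + 659 \left(- \frac{1}{34343}\right) = - \frac{2886149}{4} - \frac{659}{34343} = - \frac{99119017743}{137372}$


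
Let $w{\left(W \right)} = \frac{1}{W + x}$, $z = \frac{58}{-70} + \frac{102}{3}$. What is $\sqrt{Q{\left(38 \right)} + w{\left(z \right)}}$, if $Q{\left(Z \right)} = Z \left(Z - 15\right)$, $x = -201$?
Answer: $\frac{\sqrt{30156182034}}{5874} \approx 29.563$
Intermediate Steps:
$z = \frac{1161}{35}$ ($z = 58 \left(- \frac{1}{70}\right) + 102 \cdot \frac{1}{3} = - \frac{29}{35} + 34 = \frac{1161}{35} \approx 33.171$)
$w{\left(W \right)} = \frac{1}{-201 + W}$ ($w{\left(W \right)} = \frac{1}{W - 201} = \frac{1}{-201 + W}$)
$Q{\left(Z \right)} = Z \left(-15 + Z\right)$
$\sqrt{Q{\left(38 \right)} + w{\left(z \right)}} = \sqrt{38 \left(-15 + 38\right) + \frac{1}{-201 + \frac{1161}{35}}} = \sqrt{38 \cdot 23 + \frac{1}{- \frac{5874}{35}}} = \sqrt{874 - \frac{35}{5874}} = \sqrt{\frac{5133841}{5874}} = \frac{\sqrt{30156182034}}{5874}$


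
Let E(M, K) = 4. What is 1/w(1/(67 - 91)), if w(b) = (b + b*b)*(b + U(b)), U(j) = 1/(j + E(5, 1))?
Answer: -1313280/11063 ≈ -118.71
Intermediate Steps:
U(j) = 1/(4 + j) (U(j) = 1/(j + 4) = 1/(4 + j))
w(b) = (b + b²)*(b + 1/(4 + b)) (w(b) = (b + b*b)*(b + 1/(4 + b)) = (b + b²)*(b + 1/(4 + b)))
1/w(1/(67 - 91)) = 1/((1 + 1/(67 - 91) + (1 + 1/(67 - 91))*(4 + 1/(67 - 91))/(67 - 91))/((67 - 91)*(4 + 1/(67 - 91)))) = 1/((1 + 1/(-24) + (1 + 1/(-24))*(4 + 1/(-24))/(-24))/((-24)*(4 + 1/(-24)))) = 1/(-(1 - 1/24 - (1 - 1/24)*(4 - 1/24)/24)/(24*(4 - 1/24))) = 1/(-(1 - 1/24 - 1/24*23/24*95/24)/(24*95/24)) = 1/(-1/24*24/95*(1 - 1/24 - 2185/13824)) = 1/(-1/24*24/95*11063/13824) = 1/(-11063/1313280) = -1313280/11063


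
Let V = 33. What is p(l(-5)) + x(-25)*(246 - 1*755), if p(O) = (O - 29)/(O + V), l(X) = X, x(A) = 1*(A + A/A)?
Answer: 171007/14 ≈ 12215.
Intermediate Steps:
x(A) = 1 + A (x(A) = 1*(A + 1) = 1*(1 + A) = 1 + A)
p(O) = (-29 + O)/(33 + O) (p(O) = (O - 29)/(O + 33) = (-29 + O)/(33 + O))
p(l(-5)) + x(-25)*(246 - 1*755) = (-29 - 5)/(33 - 5) + (1 - 25)*(246 - 1*755) = -34/28 - 24*(246 - 755) = (1/28)*(-34) - 24*(-509) = -17/14 + 12216 = 171007/14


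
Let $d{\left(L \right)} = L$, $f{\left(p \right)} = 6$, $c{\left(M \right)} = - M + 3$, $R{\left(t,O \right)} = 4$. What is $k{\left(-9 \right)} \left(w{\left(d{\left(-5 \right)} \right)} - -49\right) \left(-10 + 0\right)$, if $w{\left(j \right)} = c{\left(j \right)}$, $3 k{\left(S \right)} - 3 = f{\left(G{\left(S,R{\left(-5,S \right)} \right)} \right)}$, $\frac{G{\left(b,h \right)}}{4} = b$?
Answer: $-1710$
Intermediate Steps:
$G{\left(b,h \right)} = 4 b$
$c{\left(M \right)} = 3 - M$
$k{\left(S \right)} = 3$ ($k{\left(S \right)} = 1 + \frac{1}{3} \cdot 6 = 1 + 2 = 3$)
$w{\left(j \right)} = 3 - j$
$k{\left(-9 \right)} \left(w{\left(d{\left(-5 \right)} \right)} - -49\right) \left(-10 + 0\right) = 3 \left(\left(3 - -5\right) - -49\right) \left(-10 + 0\right) = 3 \left(\left(3 + 5\right) + \left(-4 + 53\right)\right) \left(-10\right) = 3 \left(8 + 49\right) \left(-10\right) = 3 \cdot 57 \left(-10\right) = 3 \left(-570\right) = -1710$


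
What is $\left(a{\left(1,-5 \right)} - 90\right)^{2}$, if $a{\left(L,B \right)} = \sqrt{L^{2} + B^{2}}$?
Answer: $\left(90 - \sqrt{26}\right)^{2} \approx 7208.2$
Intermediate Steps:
$a{\left(L,B \right)} = \sqrt{B^{2} + L^{2}}$
$\left(a{\left(1,-5 \right)} - 90\right)^{2} = \left(\sqrt{\left(-5\right)^{2} + 1^{2}} - 90\right)^{2} = \left(\sqrt{25 + 1} - 90\right)^{2} = \left(\sqrt{26} - 90\right)^{2} = \left(-90 + \sqrt{26}\right)^{2}$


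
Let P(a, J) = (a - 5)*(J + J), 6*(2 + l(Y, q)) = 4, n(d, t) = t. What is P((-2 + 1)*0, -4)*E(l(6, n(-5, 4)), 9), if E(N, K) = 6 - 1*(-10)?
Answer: 640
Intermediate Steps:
l(Y, q) = -4/3 (l(Y, q) = -2 + (⅙)*4 = -2 + ⅔ = -4/3)
E(N, K) = 16 (E(N, K) = 6 + 10 = 16)
P(a, J) = 2*J*(-5 + a) (P(a, J) = (-5 + a)*(2*J) = 2*J*(-5 + a))
P((-2 + 1)*0, -4)*E(l(6, n(-5, 4)), 9) = (2*(-4)*(-5 + (-2 + 1)*0))*16 = (2*(-4)*(-5 - 1*0))*16 = (2*(-4)*(-5 + 0))*16 = (2*(-4)*(-5))*16 = 40*16 = 640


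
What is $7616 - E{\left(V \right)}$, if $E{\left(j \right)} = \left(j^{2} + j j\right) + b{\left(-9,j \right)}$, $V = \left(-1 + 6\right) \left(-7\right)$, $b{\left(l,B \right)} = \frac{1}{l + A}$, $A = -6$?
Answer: $\frac{77491}{15} \approx 5166.1$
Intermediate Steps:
$b{\left(l,B \right)} = \frac{1}{-6 + l}$ ($b{\left(l,B \right)} = \frac{1}{l - 6} = \frac{1}{-6 + l}$)
$V = -35$ ($V = 5 \left(-7\right) = -35$)
$E{\left(j \right)} = - \frac{1}{15} + 2 j^{2}$ ($E{\left(j \right)} = \left(j^{2} + j j\right) + \frac{1}{-6 - 9} = \left(j^{2} + j^{2}\right) + \frac{1}{-15} = 2 j^{2} - \frac{1}{15} = - \frac{1}{15} + 2 j^{2}$)
$7616 - E{\left(V \right)} = 7616 - \left(- \frac{1}{15} + 2 \left(-35\right)^{2}\right) = 7616 - \left(- \frac{1}{15} + 2 \cdot 1225\right) = 7616 - \left(- \frac{1}{15} + 2450\right) = 7616 - \frac{36749}{15} = \frac{77491}{15}$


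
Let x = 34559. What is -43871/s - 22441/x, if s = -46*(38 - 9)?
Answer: 1486201595/46101706 ≈ 32.237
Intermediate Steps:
s = -1334 (s = -46*29 = -1334)
-43871/s - 22441/x = -43871/(-1334) - 22441/34559 = -43871*(-1/1334) - 22441*1/34559 = 43871/1334 - 22441/34559 = 1486201595/46101706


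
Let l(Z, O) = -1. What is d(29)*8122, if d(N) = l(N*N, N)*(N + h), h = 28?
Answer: -462954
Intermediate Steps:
d(N) = -28 - N (d(N) = -(N + 28) = -(28 + N) = -28 - N)
d(29)*8122 = (-28 - 1*29)*8122 = (-28 - 29)*8122 = -57*8122 = -462954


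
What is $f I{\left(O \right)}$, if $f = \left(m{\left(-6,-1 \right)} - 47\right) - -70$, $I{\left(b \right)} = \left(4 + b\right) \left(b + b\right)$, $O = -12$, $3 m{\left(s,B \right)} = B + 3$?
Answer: $4544$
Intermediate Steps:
$m{\left(s,B \right)} = 1 + \frac{B}{3}$ ($m{\left(s,B \right)} = \frac{B + 3}{3} = \frac{3 + B}{3} = 1 + \frac{B}{3}$)
$I{\left(b \right)} = 2 b \left(4 + b\right)$ ($I{\left(b \right)} = \left(4 + b\right) 2 b = 2 b \left(4 + b\right)$)
$f = \frac{71}{3}$ ($f = \left(\left(1 + \frac{1}{3} \left(-1\right)\right) - 47\right) - -70 = \left(\left(1 - \frac{1}{3}\right) - 47\right) + 70 = \left(\frac{2}{3} - 47\right) + 70 = - \frac{139}{3} + 70 = \frac{71}{3} \approx 23.667$)
$f I{\left(O \right)} = \frac{71 \cdot 2 \left(-12\right) \left(4 - 12\right)}{3} = \frac{71 \cdot 2 \left(-12\right) \left(-8\right)}{3} = \frac{71}{3} \cdot 192 = 4544$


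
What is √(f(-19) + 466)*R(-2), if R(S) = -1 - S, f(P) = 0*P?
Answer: √466 ≈ 21.587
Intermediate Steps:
f(P) = 0
√(f(-19) + 466)*R(-2) = √(0 + 466)*(-1 - 1*(-2)) = √466*(-1 + 2) = √466*1 = √466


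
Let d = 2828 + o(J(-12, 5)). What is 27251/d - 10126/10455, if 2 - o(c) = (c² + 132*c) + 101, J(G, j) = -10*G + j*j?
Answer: -94855163/55913340 ≈ -1.6965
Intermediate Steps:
J(G, j) = j² - 10*G (J(G, j) = -10*G + j² = j² - 10*G)
o(c) = -99 - c² - 132*c (o(c) = 2 - ((c² + 132*c) + 101) = 2 - (101 + c² + 132*c) = 2 + (-101 - c² - 132*c) = -99 - c² - 132*c)
d = -37436 (d = 2828 + (-99 - (5² - 10*(-12))² - 132*(5² - 10*(-12))) = 2828 + (-99 - (25 + 120)² - 132*(25 + 120)) = 2828 + (-99 - 1*145² - 132*145) = 2828 + (-99 - 1*21025 - 19140) = 2828 + (-99 - 21025 - 19140) = 2828 - 40264 = -37436)
27251/d - 10126/10455 = 27251/(-37436) - 10126/10455 = 27251*(-1/37436) - 10126*1/10455 = -3893/5348 - 10126/10455 = -94855163/55913340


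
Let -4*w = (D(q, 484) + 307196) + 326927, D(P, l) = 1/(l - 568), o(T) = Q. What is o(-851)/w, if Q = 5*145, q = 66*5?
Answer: -243600/53266331 ≈ -0.0045732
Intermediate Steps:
q = 330
Q = 725
o(T) = 725
D(P, l) = 1/(-568 + l)
w = -53266331/336 (w = -((1/(-568 + 484) + 307196) + 326927)/4 = -((1/(-84) + 307196) + 326927)/4 = -((-1/84 + 307196) + 326927)/4 = -(25804463/84 + 326927)/4 = -1/4*53266331/84 = -53266331/336 ≈ -1.5853e+5)
o(-851)/w = 725/(-53266331/336) = 725*(-336/53266331) = -243600/53266331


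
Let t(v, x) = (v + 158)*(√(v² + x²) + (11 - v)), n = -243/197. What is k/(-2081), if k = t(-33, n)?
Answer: -5500/2081 - 1875*√188098/409957 ≈ -4.6266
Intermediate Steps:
n = -243/197 (n = -243*1/197 = -243/197 ≈ -1.2335)
t(v, x) = (158 + v)*(11 + √(v² + x²) - v)
k = 5500 + 1875*√188098/197 (k = 1738 - 1*(-33)² - 147*(-33) + 158*√((-33)² + (-243/197)²) - 33*√((-33)² + (-243/197)²) = 1738 - 1*1089 + 4851 + 158*√(1089 + 59049/38809) - 33*√(1089 + 59049/38809) = 1738 - 1089 + 4851 + 158*√(42322050/38809) - 495*√188098/197 = 1738 - 1089 + 4851 + 158*(15*√188098/197) - 495*√188098/197 = 1738 - 1089 + 4851 + 2370*√188098/197 - 495*√188098/197 = 5500 + 1875*√188098/197 ≈ 9627.9)
k/(-2081) = (5500 + 1875*√188098/197)/(-2081) = (5500 + 1875*√188098/197)*(-1/2081) = -5500/2081 - 1875*√188098/409957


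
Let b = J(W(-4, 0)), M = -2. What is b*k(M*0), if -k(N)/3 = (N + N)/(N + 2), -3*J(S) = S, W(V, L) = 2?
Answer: 0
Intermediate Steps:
J(S) = -S/3
k(N) = -6*N/(2 + N) (k(N) = -3*(N + N)/(N + 2) = -3*2*N/(2 + N) = -6*N/(2 + N))
b = -⅔ (b = -⅓*2 = -⅔ ≈ -0.66667)
b*k(M*0) = -(-4)*(-2*0)/(2 - 2*0) = -(-4)*0/(2 + 0) = -(-4)*0/2 = -⅔*0 = 0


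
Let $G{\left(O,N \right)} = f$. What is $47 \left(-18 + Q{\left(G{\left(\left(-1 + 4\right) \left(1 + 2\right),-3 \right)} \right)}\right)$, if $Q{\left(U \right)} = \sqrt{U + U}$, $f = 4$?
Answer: $-846 + 94 \sqrt{2} \approx -713.06$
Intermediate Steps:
$G{\left(O,N \right)} = 4$
$Q{\left(U \right)} = \sqrt{2} \sqrt{U}$ ($Q{\left(U \right)} = \sqrt{2 U} = \sqrt{2} \sqrt{U}$)
$47 \left(-18 + Q{\left(G{\left(\left(-1 + 4\right) \left(1 + 2\right),-3 \right)} \right)}\right) = 47 \left(-18 + \sqrt{2} \sqrt{4}\right) = 47 \left(-18 + \sqrt{2} \cdot 2\right) = 47 \left(-18 + 2 \sqrt{2}\right) = -846 + 94 \sqrt{2}$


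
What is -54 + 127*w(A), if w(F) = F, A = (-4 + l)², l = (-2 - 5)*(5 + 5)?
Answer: 695398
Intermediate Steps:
l = -70 (l = -7*10 = -70)
A = 5476 (A = (-4 - 70)² = (-74)² = 5476)
-54 + 127*w(A) = -54 + 127*5476 = -54 + 695452 = 695398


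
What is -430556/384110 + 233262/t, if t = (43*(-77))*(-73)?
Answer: -7234205024/46420269665 ≈ -0.15584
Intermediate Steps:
t = 241703 (t = -3311*(-73) = 241703)
-430556/384110 + 233262/t = -430556/384110 + 233262/241703 = -430556*1/384110 + 233262*(1/241703) = -215278/192055 + 233262/241703 = -7234205024/46420269665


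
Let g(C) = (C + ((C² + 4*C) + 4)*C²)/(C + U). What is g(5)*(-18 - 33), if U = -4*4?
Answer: 62730/11 ≈ 5702.7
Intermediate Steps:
U = -16
g(C) = (C + C²*(4 + C² + 4*C))/(-16 + C) (g(C) = (C + ((C² + 4*C) + 4)*C²)/(C - 16) = (C + (4 + C² + 4*C)*C²)/(-16 + C) = (C + C²*(4 + C² + 4*C))/(-16 + C))
g(5)*(-18 - 33) = (5*(1 + 5³ + 4*5 + 4*5²)/(-16 + 5))*(-18 - 33) = (5*(1 + 125 + 20 + 4*25)/(-11))*(-51) = (5*(-1/11)*(1 + 125 + 20 + 100))*(-51) = (5*(-1/11)*246)*(-51) = -1230/11*(-51) = 62730/11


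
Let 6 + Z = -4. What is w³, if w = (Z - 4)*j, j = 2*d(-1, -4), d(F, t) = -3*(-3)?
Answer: -16003008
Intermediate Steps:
Z = -10 (Z = -6 - 4 = -10)
d(F, t) = 9
j = 18 (j = 2*9 = 18)
w = -252 (w = (-10 - 4)*18 = -14*18 = -252)
w³ = (-252)³ = -16003008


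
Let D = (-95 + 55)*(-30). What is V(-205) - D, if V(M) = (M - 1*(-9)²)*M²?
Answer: -12020350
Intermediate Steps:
V(M) = M²*(-81 + M) (V(M) = (M - 1*81)*M² = (M - 81)*M² = (-81 + M)*M² = M²*(-81 + M))
D = 1200 (D = -40*(-30) = 1200)
V(-205) - D = (-205)²*(-81 - 205) - 1*1200 = 42025*(-286) - 1200 = -12019150 - 1200 = -12020350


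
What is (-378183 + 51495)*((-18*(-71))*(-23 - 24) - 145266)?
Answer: 67079500416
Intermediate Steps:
(-378183 + 51495)*((-18*(-71))*(-23 - 24) - 145266) = -326688*(1278*(-47) - 145266) = -326688*(-60066 - 145266) = -326688*(-205332) = 67079500416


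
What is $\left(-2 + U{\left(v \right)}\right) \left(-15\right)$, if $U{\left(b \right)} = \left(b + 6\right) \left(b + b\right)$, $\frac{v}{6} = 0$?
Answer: $30$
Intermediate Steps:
$v = 0$ ($v = 6 \cdot 0 = 0$)
$U{\left(b \right)} = 2 b \left(6 + b\right)$ ($U{\left(b \right)} = \left(6 + b\right) 2 b = 2 b \left(6 + b\right)$)
$\left(-2 + U{\left(v \right)}\right) \left(-15\right) = \left(-2 + 2 \cdot 0 \left(6 + 0\right)\right) \left(-15\right) = \left(-2 + 2 \cdot 0 \cdot 6\right) \left(-15\right) = \left(-2 + 0\right) \left(-15\right) = \left(-2\right) \left(-15\right) = 30$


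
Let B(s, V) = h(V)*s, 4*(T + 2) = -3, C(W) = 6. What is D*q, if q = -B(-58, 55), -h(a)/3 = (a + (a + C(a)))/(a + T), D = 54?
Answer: -4359744/209 ≈ -20860.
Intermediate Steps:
T = -11/4 (T = -2 + (¼)*(-3) = -2 - ¾ = -11/4 ≈ -2.7500)
h(a) = -3*(6 + 2*a)/(-11/4 + a) (h(a) = -3*(a + (a + 6))/(a - 11/4) = -3*(a + (6 + a))/(-11/4 + a) = -3*(6 + 2*a)/(-11/4 + a))
B(s, V) = 24*s*(-3 - V)/(-11 + 4*V) (B(s, V) = (24*(-3 - V)/(-11 + 4*V))*s = 24*s*(-3 - V)/(-11 + 4*V))
q = -80736/209 (q = -(-24)*(-58)*(3 + 55)/(-11 + 4*55) = -(-24)*(-58)*58/(-11 + 220) = -(-24)*(-58)*58/209 = -1*80736/209 = -80736/209 ≈ -386.30)
D*q = 54*(-80736/209) = -4359744/209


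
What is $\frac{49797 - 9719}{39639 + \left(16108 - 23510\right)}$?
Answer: $\frac{40078}{32237} \approx 1.2432$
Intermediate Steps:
$\frac{49797 - 9719}{39639 + \left(16108 - 23510\right)} = \frac{40078}{39639 - 7402} = \frac{40078}{32237}$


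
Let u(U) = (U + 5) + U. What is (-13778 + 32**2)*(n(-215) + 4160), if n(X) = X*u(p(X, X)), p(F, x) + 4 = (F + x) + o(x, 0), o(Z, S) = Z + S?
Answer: -3598604870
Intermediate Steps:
o(Z, S) = S + Z
p(F, x) = -4 + F + 2*x (p(F, x) = -4 + ((F + x) + (0 + x)) = -4 + ((F + x) + x) = -4 + (F + 2*x) = -4 + F + 2*x)
u(U) = 5 + 2*U (u(U) = (5 + U) + U = 5 + 2*U)
n(X) = X*(-3 + 6*X) (n(X) = X*(5 + 2*(-4 + X + 2*X)) = X*(5 + 2*(-4 + 3*X)) = X*(5 + (-8 + 6*X)) = X*(-3 + 6*X))
(-13778 + 32**2)*(n(-215) + 4160) = (-13778 + 32**2)*(3*(-215)*(-1 + 2*(-215)) + 4160) = (-13778 + 1024)*(3*(-215)*(-1 - 430) + 4160) = -12754*(3*(-215)*(-431) + 4160) = -12754*(277995 + 4160) = -12754*282155 = -3598604870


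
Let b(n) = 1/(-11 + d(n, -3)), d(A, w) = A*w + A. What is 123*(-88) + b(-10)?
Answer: -97415/9 ≈ -10824.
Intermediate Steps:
d(A, w) = A + A*w
b(n) = 1/(-11 - 2*n) (b(n) = 1/(-11 + n*(1 - 3)) = 1/(-11 + n*(-2)) = 1/(-11 - 2*n))
123*(-88) + b(-10) = 123*(-88) + 1/(-11 - 2*(-10)) = -10824 + 1/(-11 + 20) = -10824 + 1/9 = -10824 + ⅑ = -97415/9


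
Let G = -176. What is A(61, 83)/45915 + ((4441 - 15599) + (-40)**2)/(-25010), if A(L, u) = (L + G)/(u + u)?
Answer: 7284714847/19062346890 ≈ 0.38215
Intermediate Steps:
A(L, u) = (-176 + L)/(2*u) (A(L, u) = (L - 176)/(u + u) = (-176 + L)/((2*u)) = (-176 + L)*(1/(2*u)) = (-176 + L)/(2*u))
A(61, 83)/45915 + ((4441 - 15599) + (-40)**2)/(-25010) = ((1/2)*(-176 + 61)/83)/45915 + ((4441 - 15599) + (-40)**2)/(-25010) = ((1/2)*(1/83)*(-115))*(1/45915) + (-11158 + 1600)*(-1/25010) = -115/166*1/45915 - 9558*(-1/25010) = -23/1524378 + 4779/12505 = 7284714847/19062346890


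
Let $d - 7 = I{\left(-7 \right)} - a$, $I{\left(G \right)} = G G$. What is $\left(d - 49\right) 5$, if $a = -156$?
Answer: $815$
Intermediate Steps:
$I{\left(G \right)} = G^{2}$
$d = 212$ ($d = 7 + \left(\left(-7\right)^{2} - -156\right) = 7 + \left(49 + 156\right) = 7 + 205 = 212$)
$\left(d - 49\right) 5 = \left(212 - 49\right) 5 = 163 \cdot 5 = 815$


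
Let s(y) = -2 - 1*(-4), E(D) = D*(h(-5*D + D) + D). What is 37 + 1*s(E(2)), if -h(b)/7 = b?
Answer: 39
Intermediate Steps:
h(b) = -7*b
E(D) = 29*D² (E(D) = D*(-7*(-5*D + D) + D) = D*(-(-28)*D + D) = D*(28*D + D) = D*(29*D) = 29*D²)
s(y) = 2 (s(y) = -2 + 4 = 2)
37 + 1*s(E(2)) = 37 + 1*2 = 37 + 2 = 39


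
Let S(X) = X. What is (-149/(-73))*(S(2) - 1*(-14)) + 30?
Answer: 4574/73 ≈ 62.658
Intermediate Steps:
(-149/(-73))*(S(2) - 1*(-14)) + 30 = (-149/(-73))*(2 - 1*(-14)) + 30 = (-149*(-1/73))*(2 + 14) + 30 = (149/73)*16 + 30 = 2384/73 + 30 = 4574/73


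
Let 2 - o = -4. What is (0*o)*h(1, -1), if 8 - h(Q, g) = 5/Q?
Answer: 0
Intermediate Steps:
o = 6 (o = 2 - 1*(-4) = 2 + 4 = 6)
h(Q, g) = 8 - 5/Q
(0*o)*h(1, -1) = (0*6)*(8 - 5/1) = 0*(8 - 5*1) = 0*(8 - 5) = 0*3 = 0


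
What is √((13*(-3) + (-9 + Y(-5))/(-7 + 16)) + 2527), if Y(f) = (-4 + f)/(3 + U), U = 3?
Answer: √89526/6 ≈ 49.868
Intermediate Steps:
Y(f) = -⅔ + f/6 (Y(f) = (-4 + f)/(3 + 3) = (-4 + f)/6 = (-4 + f)*(⅙) = -⅔ + f/6)
√((13*(-3) + (-9 + Y(-5))/(-7 + 16)) + 2527) = √((13*(-3) + (-9 + (-⅔ + (⅙)*(-5)))/(-7 + 16)) + 2527) = √((-39 + (-9 + (-⅔ - ⅚))/9) + 2527) = √((-39 + (-9 - 3/2)*(⅑)) + 2527) = √((-39 - 21/2*⅑) + 2527) = √((-39 - 7/6) + 2527) = √(-241/6 + 2527) = √(14921/6) = √89526/6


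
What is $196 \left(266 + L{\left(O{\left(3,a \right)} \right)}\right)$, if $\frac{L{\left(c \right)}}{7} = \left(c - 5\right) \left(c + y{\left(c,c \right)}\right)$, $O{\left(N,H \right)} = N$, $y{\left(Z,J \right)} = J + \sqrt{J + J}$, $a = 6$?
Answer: $35672 - 2744 \sqrt{6} \approx 28951.0$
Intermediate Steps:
$y{\left(Z,J \right)} = J + \sqrt{2} \sqrt{J}$ ($y{\left(Z,J \right)} = J + \sqrt{2 J} = J + \sqrt{2} \sqrt{J}$)
$L{\left(c \right)} = 7 \left(-5 + c\right) \left(2 c + \sqrt{2} \sqrt{c}\right)$ ($L{\left(c \right)} = 7 \left(c - 5\right) \left(c + \left(c + \sqrt{2} \sqrt{c}\right)\right) = 7 \left(-5 + c\right) \left(2 c + \sqrt{2} \sqrt{c}\right)$)
$196 \left(266 + L{\left(O{\left(3,a \right)} \right)}\right) = 196 \left(266 + \left(\left(-70\right) 3 + 14 \cdot 3^{2} - 35 \sqrt{2} \sqrt{3} + 7 \sqrt{2} \cdot 3^{\frac{3}{2}}\right)\right) = 196 \left(266 + \left(-210 + 14 \cdot 9 - 35 \sqrt{6} + 7 \sqrt{2} \cdot 3 \sqrt{3}\right)\right) = 196 \left(266 + \left(-210 + 126 - 35 \sqrt{6} + 21 \sqrt{6}\right)\right) = 196 \left(266 - \left(84 + 14 \sqrt{6}\right)\right) = 196 \left(182 - 14 \sqrt{6}\right) = 35672 - 2744 \sqrt{6}$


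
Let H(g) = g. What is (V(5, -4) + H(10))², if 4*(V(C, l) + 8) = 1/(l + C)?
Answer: 81/16 ≈ 5.0625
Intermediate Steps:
V(C, l) = -8 + 1/(4*(C + l)) (V(C, l) = -8 + 1/(4*(l + C)) = -8 + 1/(4*(C + l)))
(V(5, -4) + H(10))² = ((¼ - 8*5 - 8*(-4))/(5 - 4) + 10)² = ((¼ - 40 + 32)/1 + 10)² = (1*(-31/4) + 10)² = (-31/4 + 10)² = (9/4)² = 81/16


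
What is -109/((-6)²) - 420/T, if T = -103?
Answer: 3893/3708 ≈ 1.0499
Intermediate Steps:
-109/((-6)²) - 420/T = -109/((-6)²) - 420/(-103) = -109/36 - 420*(-1/103) = -109*1/36 + 420/103 = -109/36 + 420/103 = 3893/3708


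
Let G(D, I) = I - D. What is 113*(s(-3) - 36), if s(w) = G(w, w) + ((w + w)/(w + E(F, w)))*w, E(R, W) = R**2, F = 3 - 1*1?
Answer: -2034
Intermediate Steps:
F = 2 (F = 3 - 1 = 2)
s(w) = 2*w**2/(4 + w) (s(w) = (w - w) + ((w + w)/(w + 2**2))*w = 0 + ((2*w)/(w + 4))*w = 0 + ((2*w)/(4 + w))*w = 0 + (2*w/(4 + w))*w = 0 + 2*w**2/(4 + w) = 2*w**2/(4 + w))
113*(s(-3) - 36) = 113*(2*(-3)**2/(4 - 3) - 36) = 113*(2*9/1 - 36) = 113*(2*9*1 - 36) = 113*(18 - 36) = 113*(-18) = -2034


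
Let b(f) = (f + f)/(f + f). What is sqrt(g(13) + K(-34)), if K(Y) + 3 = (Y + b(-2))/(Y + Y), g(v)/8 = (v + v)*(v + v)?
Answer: sqrt(6248741)/34 ≈ 73.522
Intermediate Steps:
b(f) = 1 (b(f) = (2*f)/((2*f)) = (2*f)*(1/(2*f)) = 1)
g(v) = 32*v**2 (g(v) = 8*((v + v)*(v + v)) = 8*((2*v)*(2*v)) = 8*(4*v**2) = 32*v**2)
K(Y) = -3 + (1 + Y)/(2*Y) (K(Y) = -3 + (Y + 1)/(Y + Y) = -3 + (1 + Y)/((2*Y)) = -3 + (1 + Y)*(1/(2*Y)) = -3 + (1 + Y)/(2*Y))
sqrt(g(13) + K(-34)) = sqrt(32*13**2 + (1/2)*(1 - 5*(-34))/(-34)) = sqrt(32*169 + (1/2)*(-1/34)*(1 + 170)) = sqrt(5408 + (1/2)*(-1/34)*171) = sqrt(5408 - 171/68) = sqrt(367573/68) = sqrt(6248741)/34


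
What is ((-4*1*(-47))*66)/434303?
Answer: 12408/434303 ≈ 0.028570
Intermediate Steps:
((-4*1*(-47))*66)/434303 = (-4*(-47)*66)*(1/434303) = (188*66)*(1/434303) = 12408*(1/434303) = 12408/434303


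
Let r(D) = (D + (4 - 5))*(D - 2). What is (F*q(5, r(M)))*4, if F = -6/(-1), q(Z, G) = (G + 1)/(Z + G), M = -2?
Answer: 312/17 ≈ 18.353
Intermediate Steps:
r(D) = (-1 + D)*(-2 + D) (r(D) = (D - 1)*(-2 + D) = (-1 + D)*(-2 + D))
q(Z, G) = (1 + G)/(G + Z)
F = 6 (F = -6*(-1) = 6)
(F*q(5, r(M)))*4 = (6*((1 + (2 + (-2)² - 3*(-2)))/((2 + (-2)² - 3*(-2)) + 5)))*4 = (6*((1 + (2 + 4 + 6))/((2 + 4 + 6) + 5)))*4 = (6*((1 + 12)/(12 + 5)))*4 = (6*(13/17))*4 = (78/17)*4 = 312/17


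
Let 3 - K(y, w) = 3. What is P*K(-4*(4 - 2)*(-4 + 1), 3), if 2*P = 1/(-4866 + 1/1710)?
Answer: 0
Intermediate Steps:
K(y, w) = 0 (K(y, w) = 3 - 1*3 = 3 - 3 = 0)
P = -855/8320859 (P = 1/(2*(-4866 + 1/1710)) = 1/(2*(-8320859/1710)) = (½)*(-1710/8320859) = -855/8320859 ≈ -0.00010275)
P*K(-4*(4 - 2)*(-4 + 1), 3) = -855/8320859*0 = 0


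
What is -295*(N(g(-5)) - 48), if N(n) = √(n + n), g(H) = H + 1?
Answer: 14160 - 590*I*√2 ≈ 14160.0 - 834.39*I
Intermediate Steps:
g(H) = 1 + H
N(n) = √2*√n (N(n) = √(2*n) = √2*√n)
-295*(N(g(-5)) - 48) = -295*(√2*√(1 - 5) - 48) = -295*(√2*√(-4) - 48) = -295*(√2*(2*I) - 48) = -295*(2*I*√2 - 48) = -295*(-48 + 2*I*√2) = 14160 - 590*I*√2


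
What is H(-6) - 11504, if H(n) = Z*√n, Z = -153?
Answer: -11504 - 153*I*√6 ≈ -11504.0 - 374.77*I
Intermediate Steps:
H(n) = -153*√n
H(-6) - 11504 = -153*I*√6 - 11504 = -11504 - 153*I*√6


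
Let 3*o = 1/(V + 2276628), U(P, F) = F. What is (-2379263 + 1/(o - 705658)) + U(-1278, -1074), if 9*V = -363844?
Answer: -33805397116484405565/14201937421661 ≈ -2.3803e+6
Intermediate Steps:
V = -363844/9 (V = (⅑)*(-363844) = -363844/9 ≈ -40427.)
o = 3/20125808 (o = 1/(3*(-363844/9 + 2276628)) = 1/(3*(20125808/9)) = (⅓)*(9/20125808) = 3/20125808 ≈ 1.4906e-7)
(-2379263 + 1/(o - 705658)) + U(-1278, -1074) = (-2379263 + 1/(3/20125808 - 705658)) - 1074 = (-2379263 + 1/(-14201937421661/20125808)) - 1074 = (-2379263 - 20125808/14201937421661) - 1074 = -33790144235693541651/14201937421661 - 1074 = -33805397116484405565/14201937421661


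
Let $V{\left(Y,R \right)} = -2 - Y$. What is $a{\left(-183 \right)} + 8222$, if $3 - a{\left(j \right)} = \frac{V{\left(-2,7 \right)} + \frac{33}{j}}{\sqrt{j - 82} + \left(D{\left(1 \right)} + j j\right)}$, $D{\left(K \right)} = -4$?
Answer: $\frac{112511378767717}{13679194978} - \frac{11 i \sqrt{265}}{68395974890} \approx 8225.0 - 2.6181 \cdot 10^{-9} i$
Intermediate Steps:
$a{\left(j \right)} = 3 - \frac{33}{j \left(-4 + j^{2} + \sqrt{-82 + j}\right)}$ ($a{\left(j \right)} = 3 - \frac{\left(-2 - -2\right) + \frac{33}{j}}{\sqrt{j - 82} + \left(-4 + j j\right)} = 3 - \frac{\left(-2 + 2\right) + \frac{33}{j}}{\sqrt{-82 + j} + \left(-4 + j^{2}\right)} = 3 - \frac{0 + \frac{33}{j}}{-4 + j^{2} + \sqrt{-82 + j}} = 3 - \frac{33 \frac{1}{j}}{-4 + j^{2} + \sqrt{-82 + j}} = 3 - \frac{33}{j \left(-4 + j^{2} + \sqrt{-82 + j}\right)}$)
$a{\left(-183 \right)} + 8222 = \frac{3 \left(-11 + \left(-183\right)^{3} - -732 - 183 \sqrt{-82 - 183}\right)}{\left(-183\right) \left(-4 + \left(-183\right)^{2} + \sqrt{-82 - 183}\right)} + 8222 = 3 \left(- \frac{1}{183}\right) \frac{1}{-4 + 33489 + \sqrt{-265}} \left(-11 - 6128487 + 732 - 183 \sqrt{-265}\right) + 8222 = 3 \left(- \frac{1}{183}\right) \frac{1}{-4 + 33489 + i \sqrt{265}} \left(-11 - 6128487 + 732 - 183 i \sqrt{265}\right) + 8222 = 3 \left(- \frac{1}{183}\right) \frac{1}{33485 + i \sqrt{265}} \left(-11 - 6128487 + 732 - 183 i \sqrt{265}\right) + 8222 = 3 \left(- \frac{1}{183}\right) \frac{1}{33485 + i \sqrt{265}} \left(-6127766 - 183 i \sqrt{265}\right) + 8222 = - \frac{-6127766 - 183 i \sqrt{265}}{61 \left(33485 + i \sqrt{265}\right)} + 8222 = 8222 - \frac{-6127766 - 183 i \sqrt{265}}{61 \left(33485 + i \sqrt{265}\right)}$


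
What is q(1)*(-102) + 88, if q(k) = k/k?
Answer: -14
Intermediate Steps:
q(k) = 1
q(1)*(-102) + 88 = 1*(-102) + 88 = -102 + 88 = -14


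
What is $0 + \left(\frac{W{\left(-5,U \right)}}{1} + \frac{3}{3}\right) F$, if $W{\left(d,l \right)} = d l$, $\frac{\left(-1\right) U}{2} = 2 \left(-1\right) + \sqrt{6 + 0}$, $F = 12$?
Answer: $-228 + 120 \sqrt{6} \approx 65.939$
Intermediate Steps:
$U = 4 - 2 \sqrt{6}$ ($U = - 2 \left(2 \left(-1\right) + \sqrt{6 + 0}\right) = - 2 \left(-2 + \sqrt{6}\right) = 4 - 2 \sqrt{6} \approx -0.89898$)
$0 + \left(\frac{W{\left(-5,U \right)}}{1} + \frac{3}{3}\right) F = 0 + \left(\frac{\left(-5\right) \left(4 - 2 \sqrt{6}\right)}{1} + \frac{3}{3}\right) 12 = 0 + \left(\left(-20 + 10 \sqrt{6}\right) 1 + 3 \cdot \frac{1}{3}\right) 12 = 0 + \left(\left(-20 + 10 \sqrt{6}\right) + 1\right) 12 = 0 + \left(-19 + 10 \sqrt{6}\right) 12 = 0 - \left(228 - 120 \sqrt{6}\right) = -228 + 120 \sqrt{6}$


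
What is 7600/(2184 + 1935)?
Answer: 7600/4119 ≈ 1.8451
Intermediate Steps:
7600/(2184 + 1935) = 7600/4119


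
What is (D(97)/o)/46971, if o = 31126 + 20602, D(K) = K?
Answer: 97/2429715888 ≈ 3.9922e-8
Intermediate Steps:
o = 51728
(D(97)/o)/46971 = (97/51728)/46971 = (97*(1/51728))*(1/46971) = (97/51728)*(1/46971) = 97/2429715888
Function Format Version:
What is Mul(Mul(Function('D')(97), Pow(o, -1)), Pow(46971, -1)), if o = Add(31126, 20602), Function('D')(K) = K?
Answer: Rational(97, 2429715888) ≈ 3.9922e-8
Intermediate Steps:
o = 51728
Mul(Mul(Function('D')(97), Pow(o, -1)), Pow(46971, -1)) = Mul(Mul(97, Pow(51728, -1)), Pow(46971, -1)) = Mul(Mul(97, Rational(1, 51728)), Rational(1, 46971)) = Mul(Rational(97, 51728), Rational(1, 46971)) = Rational(97, 2429715888)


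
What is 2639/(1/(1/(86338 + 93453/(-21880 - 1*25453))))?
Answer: 124911787/4086543101 ≈ 0.030567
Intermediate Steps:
2639/(1/(1/(86338 + 93453/(-21880 - 1*25453)))) = 2639/(1/(1/(86338 + 93453/(-21880 - 25453)))) = 2639/(1/(1/(86338 + 93453/(-47333)))) = 2639/(1/(1/(86338 + 93453*(-1/47333)))) = 2639/(1/(1/(86338 - 93453/47333))) = 2639/(1/(1/(4086543101/47333))) = 2639/(1/(47333/4086543101)) = 2639/(4086543101/47333) = 2639*(47333/4086543101) = 124911787/4086543101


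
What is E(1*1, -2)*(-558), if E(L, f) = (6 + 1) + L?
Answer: -4464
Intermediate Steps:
E(L, f) = 7 + L
E(1*1, -2)*(-558) = (7 + 1*1)*(-558) = (7 + 1)*(-558) = 8*(-558) = -4464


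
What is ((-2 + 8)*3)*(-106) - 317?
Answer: -2225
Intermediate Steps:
((-2 + 8)*3)*(-106) - 317 = (6*3)*(-106) - 317 = 18*(-106) - 317 = -1908 - 317 = -2225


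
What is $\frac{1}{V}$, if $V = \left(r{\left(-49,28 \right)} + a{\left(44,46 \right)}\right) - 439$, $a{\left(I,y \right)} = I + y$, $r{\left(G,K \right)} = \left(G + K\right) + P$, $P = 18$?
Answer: $- \frac{1}{352} \approx -0.0028409$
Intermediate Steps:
$r{\left(G,K \right)} = 18 + G + K$ ($r{\left(G,K \right)} = \left(G + K\right) + 18 = 18 + G + K$)
$V = -352$ ($V = \left(\left(18 - 49 + 28\right) + \left(44 + 46\right)\right) - 439 = \left(-3 + 90\right) - 439 = 87 - 439 = -352$)
$\frac{1}{V} = \frac{1}{-352} = - \frac{1}{352}$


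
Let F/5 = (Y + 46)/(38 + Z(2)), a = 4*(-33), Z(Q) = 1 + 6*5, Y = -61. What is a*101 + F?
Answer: -306661/23 ≈ -13333.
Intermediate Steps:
Z(Q) = 31 (Z(Q) = 1 + 30 = 31)
a = -132
F = -25/23 (F = 5*((-61 + 46)/(38 + 31)) = 5*(-15/69) = 5*(-15*1/69) = 5*(-5/23) = -25/23 ≈ -1.0870)
a*101 + F = -132*101 - 25/23 = -13332 - 25/23 = -306661/23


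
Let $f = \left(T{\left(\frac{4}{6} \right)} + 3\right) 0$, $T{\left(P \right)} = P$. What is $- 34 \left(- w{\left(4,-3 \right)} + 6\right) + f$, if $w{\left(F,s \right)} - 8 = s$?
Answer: $-34$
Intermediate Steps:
$w{\left(F,s \right)} = 8 + s$
$f = 0$ ($f = \left(\frac{4}{6} + 3\right) 0 = \left(4 \cdot \frac{1}{6} + 3\right) 0 = \left(\frac{2}{3} + 3\right) 0 = \frac{11}{3} \cdot 0 = 0$)
$- 34 \left(- w{\left(4,-3 \right)} + 6\right) + f = - 34 \left(- (8 - 3) + 6\right) + 0 = - 34 \left(\left(-1\right) 5 + 6\right) + 0 = - 34 \left(-5 + 6\right) + 0 = \left(-34\right) 1 + 0 = -34 + 0 = -34$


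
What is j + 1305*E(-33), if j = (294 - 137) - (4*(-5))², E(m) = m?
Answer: -43308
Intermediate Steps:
j = -243 (j = 157 - 1*(-20)² = 157 - 1*400 = 157 - 400 = -243)
j + 1305*E(-33) = -243 + 1305*(-33) = -243 - 43065 = -43308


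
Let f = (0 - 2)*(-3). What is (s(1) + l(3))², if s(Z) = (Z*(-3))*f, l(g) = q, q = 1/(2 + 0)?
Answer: 1225/4 ≈ 306.25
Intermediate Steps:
q = ½ (q = 1/2 = ½ ≈ 0.50000)
l(g) = ½
f = 6 (f = -2*(-3) = 6)
s(Z) = -18*Z (s(Z) = (Z*(-3))*6 = -3*Z*6 = -18*Z)
(s(1) + l(3))² = (-18*1 + ½)² = (-18 + ½)² = (-35/2)² = 1225/4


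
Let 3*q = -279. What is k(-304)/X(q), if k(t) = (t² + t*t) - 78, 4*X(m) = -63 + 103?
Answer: 92377/5 ≈ 18475.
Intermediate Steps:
q = -93 (q = (⅓)*(-279) = -93)
X(m) = 10 (X(m) = (-63 + 103)/4 = (¼)*40 = 10)
k(t) = -78 + 2*t² (k(t) = (t² + t²) - 78 = 2*t² - 78 = -78 + 2*t²)
k(-304)/X(q) = (-78 + 2*(-304)²)/10 = (-78 + 2*92416)*(⅒) = (-78 + 184832)*(⅒) = 184754*(⅒) = 92377/5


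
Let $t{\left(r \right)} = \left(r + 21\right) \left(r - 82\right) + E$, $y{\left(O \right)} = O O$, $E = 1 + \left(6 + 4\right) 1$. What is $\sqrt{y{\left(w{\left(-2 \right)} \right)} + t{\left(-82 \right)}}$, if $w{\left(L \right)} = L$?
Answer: $\sqrt{10019} \approx 100.09$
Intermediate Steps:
$E = 11$ ($E = 1 + 10 \cdot 1 = 1 + 10 = 11$)
$y{\left(O \right)} = O^{2}$
$t{\left(r \right)} = 11 + \left(-82 + r\right) \left(21 + r\right)$ ($t{\left(r \right)} = \left(r + 21\right) \left(r - 82\right) + 11 = \left(21 + r\right) \left(-82 + r\right) + 11 = \left(-82 + r\right) \left(21 + r\right) + 11 = 11 + \left(-82 + r\right) \left(21 + r\right)$)
$\sqrt{y{\left(w{\left(-2 \right)} \right)} + t{\left(-82 \right)}} = \sqrt{\left(-2\right)^{2} - \left(-3291 - 6724\right)} = \sqrt{4 + \left(-1711 + 6724 + 5002\right)} = \sqrt{4 + 10015} = \sqrt{10019}$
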